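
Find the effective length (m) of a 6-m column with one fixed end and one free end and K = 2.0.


L_eff = K * L
= 2.0 * 6
= 12.0 m

12.0 m


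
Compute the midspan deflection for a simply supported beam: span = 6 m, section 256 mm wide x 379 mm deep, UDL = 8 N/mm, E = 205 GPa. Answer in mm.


I = 256 * 379^3 / 12 = 1161385365.33 mm^4
L = 6000.0 mm, w = 8 N/mm, E = 205000.0 MPa
delta = 5 * w * L^4 / (384 * E * I)
= 5 * 8 * 6000.0^4 / (384 * 205000.0 * 1161385365.33)
= 0.567 mm

0.567 mm


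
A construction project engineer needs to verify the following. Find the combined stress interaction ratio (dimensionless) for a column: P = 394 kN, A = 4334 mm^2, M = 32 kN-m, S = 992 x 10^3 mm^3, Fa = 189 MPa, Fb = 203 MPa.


f_a = P / A = 394000.0 / 4334 = 90.9091 MPa
f_b = M / S = 32000000.0 / 992000.0 = 32.2581 MPa
Ratio = f_a / Fa + f_b / Fb
= 90.9091 / 189 + 32.2581 / 203
= 0.6399 (dimensionless)

0.6399 (dimensionless)


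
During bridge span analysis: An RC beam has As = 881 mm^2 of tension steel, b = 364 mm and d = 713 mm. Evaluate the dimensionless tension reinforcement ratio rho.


rho = As / (b * d)
= 881 / (364 * 713)
= 881 / 259532
= 0.003395 (dimensionless)

0.003395 (dimensionless)


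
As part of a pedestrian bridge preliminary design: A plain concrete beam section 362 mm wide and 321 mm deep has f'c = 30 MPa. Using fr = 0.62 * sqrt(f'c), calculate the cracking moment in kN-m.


fr = 0.62 * sqrt(30) = 0.62 * 5.4772 = 3.3959 MPa
I = 362 * 321^3 / 12 = 997797523.5 mm^4
y_t = 160.5 mm
M_cr = fr * I / y_t = 3.3959 * 997797523.5 / 160.5 N-mm
= 21.1115 kN-m

21.1115 kN-m


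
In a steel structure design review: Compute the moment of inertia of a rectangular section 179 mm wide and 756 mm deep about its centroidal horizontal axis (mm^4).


I = b * h^3 / 12
= 179 * 756^3 / 12
= 179 * 432081216 / 12
= 6445211472.0 mm^4

6445211472.0 mm^4


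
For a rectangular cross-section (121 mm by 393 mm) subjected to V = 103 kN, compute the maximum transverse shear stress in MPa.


A = b * h = 121 * 393 = 47553 mm^2
V = 103 kN = 103000.0 N
tau_max = 1.5 * V / A = 1.5 * 103000.0 / 47553
= 3.249 MPa

3.249 MPa


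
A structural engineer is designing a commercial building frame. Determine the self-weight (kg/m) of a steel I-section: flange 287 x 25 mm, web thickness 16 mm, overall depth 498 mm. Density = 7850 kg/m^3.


A_flanges = 2 * 287 * 25 = 14350 mm^2
A_web = (498 - 2 * 25) * 16 = 7168 mm^2
A_total = 14350 + 7168 = 21518 mm^2 = 0.021518 m^2
Weight = rho * A = 7850 * 0.021518 = 168.9163 kg/m

168.9163 kg/m


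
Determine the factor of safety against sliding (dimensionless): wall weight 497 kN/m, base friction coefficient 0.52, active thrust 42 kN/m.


Resisting force = mu * W = 0.52 * 497 = 258.44 kN/m
FOS = Resisting / Driving = 258.44 / 42
= 6.1533 (dimensionless)

6.1533 (dimensionless)


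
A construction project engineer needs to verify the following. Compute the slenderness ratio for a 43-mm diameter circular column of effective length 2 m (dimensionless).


Radius of gyration r = d / 4 = 43 / 4 = 10.75 mm
L_eff = 2000.0 mm
Slenderness ratio = L / r = 2000.0 / 10.75 = 186.05 (dimensionless)

186.05 (dimensionless)


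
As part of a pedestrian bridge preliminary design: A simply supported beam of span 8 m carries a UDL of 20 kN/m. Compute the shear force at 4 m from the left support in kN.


R_A = w * L / 2 = 20 * 8 / 2 = 80.0 kN
V(x) = R_A - w * x = 80.0 - 20 * 4
= 0.0 kN

0.0 kN


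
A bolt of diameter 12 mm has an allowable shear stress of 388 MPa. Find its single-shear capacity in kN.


A = pi * d^2 / 4 = pi * 12^2 / 4 = 113.0973 mm^2
V = f_v * A / 1000 = 388 * 113.0973 / 1000
= 43.8818 kN

43.8818 kN


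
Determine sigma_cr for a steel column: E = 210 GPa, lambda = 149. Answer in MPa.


sigma_cr = pi^2 * E / lambda^2
= 9.8696 * 210000.0 / 149^2
= 9.8696 * 210000.0 / 22201
= 93.3569 MPa

93.3569 MPa


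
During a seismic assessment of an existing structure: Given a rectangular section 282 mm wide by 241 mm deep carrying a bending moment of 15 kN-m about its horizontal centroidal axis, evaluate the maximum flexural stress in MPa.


I = b * h^3 / 12 = 282 * 241^3 / 12 = 328941743.5 mm^4
y = h / 2 = 241 / 2 = 120.5 mm
M = 15 kN-m = 15000000.0 N-mm
sigma = M * y / I = 15000000.0 * 120.5 / 328941743.5
= 5.49 MPa

5.49 MPa


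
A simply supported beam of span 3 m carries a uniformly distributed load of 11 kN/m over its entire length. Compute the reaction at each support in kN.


Total load = w * L = 11 * 3 = 33 kN
By symmetry, each reaction R = total / 2 = 33 / 2 = 16.5 kN

16.5 kN


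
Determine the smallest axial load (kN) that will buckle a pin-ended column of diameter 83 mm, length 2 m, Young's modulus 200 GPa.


I = pi * d^4 / 64 = 2329604.88 mm^4
L = 2000.0 mm
P_cr = pi^2 * E * I / L^2
= 9.8696 * 200000.0 * 2329604.88 / 2000.0^2
= 1149613.93 N = 1149.6139 kN

1149.6139 kN


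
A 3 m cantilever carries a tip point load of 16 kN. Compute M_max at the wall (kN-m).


For a cantilever with a point load at the free end:
M_max = P * L = 16 * 3 = 48 kN-m

48 kN-m


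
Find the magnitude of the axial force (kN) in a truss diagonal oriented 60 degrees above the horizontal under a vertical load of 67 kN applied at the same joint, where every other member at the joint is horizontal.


At the joint, only the diagonal has a vertical component, so vertical equilibrium gives:
F * sin(60) = 67
F = 67 / sin(60)
= 67 / 0.866025
= 77.36 kN

77.36 kN


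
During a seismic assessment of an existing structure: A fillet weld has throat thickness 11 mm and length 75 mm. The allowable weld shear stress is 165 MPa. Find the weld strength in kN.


Strength = throat * length * allowable stress
= 11 * 75 * 165 N
= 136125 N
= 136.12 kN

136.12 kN


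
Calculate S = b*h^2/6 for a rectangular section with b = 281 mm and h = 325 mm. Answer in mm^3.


S = b * h^2 / 6
= 281 * 325^2 / 6
= 281 * 105625 / 6
= 4946770.83 mm^3

4946770.83 mm^3


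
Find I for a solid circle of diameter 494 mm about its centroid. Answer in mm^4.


r = d / 2 = 494 / 2 = 247.0 mm
I = pi * r^4 / 4 = pi * 247.0^4 / 4
= 2923328996.8 mm^4

2923328996.8 mm^4


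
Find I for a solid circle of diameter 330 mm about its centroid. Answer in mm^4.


r = d / 2 = 330 / 2 = 165.0 mm
I = pi * r^4 / 4 = pi * 165.0^4 / 4
= 582137609.58 mm^4

582137609.58 mm^4


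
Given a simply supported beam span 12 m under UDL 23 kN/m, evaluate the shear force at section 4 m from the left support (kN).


R_A = w * L / 2 = 23 * 12 / 2 = 138.0 kN
V(x) = R_A - w * x = 138.0 - 23 * 4
= 46.0 kN

46.0 kN


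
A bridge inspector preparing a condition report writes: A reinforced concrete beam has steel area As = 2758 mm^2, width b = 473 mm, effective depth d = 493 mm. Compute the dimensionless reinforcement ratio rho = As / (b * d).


rho = As / (b * d)
= 2758 / (473 * 493)
= 2758 / 233189
= 0.011827 (dimensionless)

0.011827 (dimensionless)


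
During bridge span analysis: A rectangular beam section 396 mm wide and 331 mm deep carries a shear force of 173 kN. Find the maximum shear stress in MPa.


A = b * h = 396 * 331 = 131076 mm^2
V = 173 kN = 173000.0 N
tau_max = 1.5 * V / A = 1.5 * 173000.0 / 131076
= 1.9798 MPa

1.9798 MPa


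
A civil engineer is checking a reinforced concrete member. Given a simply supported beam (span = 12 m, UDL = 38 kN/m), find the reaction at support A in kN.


Total load = w * L = 38 * 12 = 456 kN
By symmetry, each reaction R = total / 2 = 456 / 2 = 228.0 kN

228.0 kN


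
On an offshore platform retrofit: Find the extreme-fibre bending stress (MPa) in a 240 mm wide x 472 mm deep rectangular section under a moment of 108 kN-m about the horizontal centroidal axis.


I = b * h^3 / 12 = 240 * 472^3 / 12 = 2103080960.0 mm^4
y = h / 2 = 472 / 2 = 236.0 mm
M = 108 kN-m = 108000000.0 N-mm
sigma = M * y / I = 108000000.0 * 236.0 / 2103080960.0
= 12.12 MPa

12.12 MPa


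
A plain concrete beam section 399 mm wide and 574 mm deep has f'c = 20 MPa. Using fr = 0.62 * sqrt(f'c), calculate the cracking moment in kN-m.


fr = 0.62 * sqrt(20) = 0.62 * 4.4721 = 2.7727 MPa
I = 399 * 574^3 / 12 = 6288214198.0 mm^4
y_t = 287.0 mm
M_cr = fr * I / y_t = 2.7727 * 6288214198.0 / 287.0 N-mm
= 60.7508 kN-m

60.7508 kN-m


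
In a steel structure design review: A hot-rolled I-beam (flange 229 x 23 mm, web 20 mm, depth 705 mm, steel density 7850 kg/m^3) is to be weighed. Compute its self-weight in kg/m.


A_flanges = 2 * 229 * 23 = 10534 mm^2
A_web = (705 - 2 * 23) * 20 = 13180 mm^2
A_total = 10534 + 13180 = 23714 mm^2 = 0.023714 m^2
Weight = rho * A = 7850 * 0.023714 = 186.1549 kg/m

186.1549 kg/m


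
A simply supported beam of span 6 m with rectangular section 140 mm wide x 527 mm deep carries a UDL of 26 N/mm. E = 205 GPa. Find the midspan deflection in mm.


I = 140 * 527^3 / 12 = 1707570468.33 mm^4
L = 6000.0 mm, w = 26 N/mm, E = 205000.0 MPa
delta = 5 * w * L^4 / (384 * E * I)
= 5 * 26 * 6000.0^4 / (384 * 205000.0 * 1707570468.33)
= 1.2534 mm

1.2534 mm


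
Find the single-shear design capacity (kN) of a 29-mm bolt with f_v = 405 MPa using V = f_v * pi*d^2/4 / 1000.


A = pi * d^2 / 4 = pi * 29^2 / 4 = 660.5199 mm^2
V = f_v * A / 1000 = 405 * 660.5199 / 1000
= 267.5105 kN

267.5105 kN


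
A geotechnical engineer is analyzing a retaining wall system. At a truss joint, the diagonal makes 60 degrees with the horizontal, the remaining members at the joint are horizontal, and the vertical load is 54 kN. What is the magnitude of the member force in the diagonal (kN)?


At the joint, only the diagonal has a vertical component, so vertical equilibrium gives:
F * sin(60) = 54
F = 54 / sin(60)
= 54 / 0.866025
= 62.35 kN

62.35 kN


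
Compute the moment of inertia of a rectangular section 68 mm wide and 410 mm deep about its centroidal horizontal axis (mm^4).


I = b * h^3 / 12
= 68 * 410^3 / 12
= 68 * 68921000 / 12
= 390552333.33 mm^4

390552333.33 mm^4


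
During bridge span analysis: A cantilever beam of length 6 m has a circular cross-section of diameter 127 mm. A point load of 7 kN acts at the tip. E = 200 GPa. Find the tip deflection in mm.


I = pi * d^4 / 64 = pi * 127^4 / 64 = 12769820.2 mm^4
L = 6000.0 mm, P = 7000.0 N, E = 200000.0 MPa
delta = P * L^3 / (3 * E * I)
= 7000.0 * 6000.0^3 / (3 * 200000.0 * 12769820.2)
= 197.3403 mm

197.3403 mm


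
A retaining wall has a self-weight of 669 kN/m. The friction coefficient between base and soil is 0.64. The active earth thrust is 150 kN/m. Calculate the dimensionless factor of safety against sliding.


Resisting force = mu * W = 0.64 * 669 = 428.16 kN/m
FOS = Resisting / Driving = 428.16 / 150
= 2.8544 (dimensionless)

2.8544 (dimensionless)


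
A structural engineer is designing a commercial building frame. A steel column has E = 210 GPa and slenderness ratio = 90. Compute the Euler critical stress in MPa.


sigma_cr = pi^2 * E / lambda^2
= 9.8696 * 210000.0 / 90^2
= 9.8696 * 210000.0 / 8100
= 255.8786 MPa

255.8786 MPa


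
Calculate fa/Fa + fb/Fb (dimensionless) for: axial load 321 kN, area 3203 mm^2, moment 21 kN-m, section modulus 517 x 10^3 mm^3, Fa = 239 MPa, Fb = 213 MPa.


f_a = P / A = 321000.0 / 3203 = 100.2185 MPa
f_b = M / S = 21000000.0 / 517000.0 = 40.619 MPa
Ratio = f_a / Fa + f_b / Fb
= 100.2185 / 239 + 40.619 / 213
= 0.61 (dimensionless)

0.61 (dimensionless)


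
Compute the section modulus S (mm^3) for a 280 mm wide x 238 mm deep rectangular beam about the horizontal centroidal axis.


S = b * h^2 / 6
= 280 * 238^2 / 6
= 280 * 56644 / 6
= 2643386.67 mm^3

2643386.67 mm^3


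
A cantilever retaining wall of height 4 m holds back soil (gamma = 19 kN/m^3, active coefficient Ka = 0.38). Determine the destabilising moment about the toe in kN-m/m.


Pa = 0.5 * Ka * gamma * H^2
= 0.5 * 0.38 * 19 * 4^2
= 57.76 kN/m
Arm = H / 3 = 4 / 3 = 1.3333 m
Mo = Pa * arm = Pa * H / 3 = 57.76 * 4 / 3 = 77.0133 kN-m/m

77.0133 kN-m/m


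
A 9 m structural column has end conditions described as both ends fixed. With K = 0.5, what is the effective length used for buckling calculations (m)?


L_eff = K * L
= 0.5 * 9
= 4.5 m

4.5 m


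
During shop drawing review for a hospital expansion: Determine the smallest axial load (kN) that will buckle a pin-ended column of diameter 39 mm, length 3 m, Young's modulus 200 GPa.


I = pi * d^4 / 64 = 113560.77 mm^4
L = 3000.0 mm
P_cr = pi^2 * E * I / L^2
= 9.8696 * 200000.0 * 113560.77 / 3000.0^2
= 24906.66 N = 24.9067 kN

24.9067 kN


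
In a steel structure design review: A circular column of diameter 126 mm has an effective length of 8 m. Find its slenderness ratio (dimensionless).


Radius of gyration r = d / 4 = 126 / 4 = 31.5 mm
L_eff = 8000.0 mm
Slenderness ratio = L / r = 8000.0 / 31.5 = 253.97 (dimensionless)

253.97 (dimensionless)


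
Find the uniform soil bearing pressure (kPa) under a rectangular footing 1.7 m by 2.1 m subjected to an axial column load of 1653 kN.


A = 1.7 * 2.1 = 3.57 m^2
q = P / A = 1653 / 3.57
= 463.0252 kPa

463.0252 kPa


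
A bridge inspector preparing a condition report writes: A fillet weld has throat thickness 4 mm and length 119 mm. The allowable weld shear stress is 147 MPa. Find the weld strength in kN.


Strength = throat * length * allowable stress
= 4 * 119 * 147 N
= 69972 N
= 69.97 kN

69.97 kN


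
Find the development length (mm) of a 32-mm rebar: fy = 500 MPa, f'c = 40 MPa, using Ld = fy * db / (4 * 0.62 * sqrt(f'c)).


Ld = (fy * db) / (4 * 0.62 * sqrt(f'c))
= (500 * 32) / (4 * 0.62 * sqrt(40))
= 16000 / 15.6849
= 1020.09 mm

1020.09 mm


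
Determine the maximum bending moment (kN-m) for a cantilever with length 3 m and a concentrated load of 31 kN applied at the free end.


For a cantilever with a point load at the free end:
M_max = P * L = 31 * 3 = 93 kN-m

93 kN-m


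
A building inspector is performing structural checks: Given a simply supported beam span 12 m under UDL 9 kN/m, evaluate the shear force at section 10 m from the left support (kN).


R_A = w * L / 2 = 9 * 12 / 2 = 54.0 kN
V(x) = R_A - w * x = 54.0 - 9 * 10
= -36.0 kN

-36.0 kN


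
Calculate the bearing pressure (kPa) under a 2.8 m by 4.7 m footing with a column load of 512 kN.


A = 2.8 * 4.7 = 13.16 m^2
q = P / A = 512 / 13.16
= 38.9058 kPa

38.9058 kPa


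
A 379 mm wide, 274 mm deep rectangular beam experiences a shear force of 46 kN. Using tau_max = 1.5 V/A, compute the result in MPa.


A = b * h = 379 * 274 = 103846 mm^2
V = 46 kN = 46000.0 N
tau_max = 1.5 * V / A = 1.5 * 46000.0 / 103846
= 0.6644 MPa

0.6644 MPa


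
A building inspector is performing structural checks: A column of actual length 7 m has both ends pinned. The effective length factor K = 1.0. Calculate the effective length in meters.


L_eff = K * L
= 1.0 * 7
= 7.0 m

7.0 m


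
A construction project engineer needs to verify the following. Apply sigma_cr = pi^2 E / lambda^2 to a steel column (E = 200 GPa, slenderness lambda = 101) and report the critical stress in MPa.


sigma_cr = pi^2 * E / lambda^2
= 9.8696 * 200000.0 / 101^2
= 9.8696 * 200000.0 / 10201
= 193.5027 MPa

193.5027 MPa


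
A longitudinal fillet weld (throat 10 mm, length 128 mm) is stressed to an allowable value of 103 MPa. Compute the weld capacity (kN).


Strength = throat * length * allowable stress
= 10 * 128 * 103 N
= 131840 N
= 131.84 kN

131.84 kN


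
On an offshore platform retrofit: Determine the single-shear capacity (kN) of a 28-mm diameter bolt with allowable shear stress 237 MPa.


A = pi * d^2 / 4 = pi * 28^2 / 4 = 615.7522 mm^2
V = f_v * A / 1000 = 237 * 615.7522 / 1000
= 145.9333 kN

145.9333 kN


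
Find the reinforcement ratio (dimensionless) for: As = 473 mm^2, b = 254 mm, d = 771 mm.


rho = As / (b * d)
= 473 / (254 * 771)
= 473 / 195834
= 0.002415 (dimensionless)

0.002415 (dimensionless)


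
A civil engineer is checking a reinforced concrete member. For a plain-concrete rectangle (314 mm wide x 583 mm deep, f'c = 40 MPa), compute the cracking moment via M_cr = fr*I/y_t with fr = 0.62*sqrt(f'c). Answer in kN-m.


fr = 0.62 * sqrt(40) = 0.62 * 6.3246 = 3.9212 MPa
I = 314 * 583^3 / 12 = 5185063343.17 mm^4
y_t = 291.5 mm
M_cr = fr * I / y_t = 3.9212 * 5185063343.17 / 291.5 N-mm
= 69.7489 kN-m

69.7489 kN-m


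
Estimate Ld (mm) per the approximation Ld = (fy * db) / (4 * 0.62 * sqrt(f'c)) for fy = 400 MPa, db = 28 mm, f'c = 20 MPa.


Ld = (fy * db) / (4 * 0.62 * sqrt(f'c))
= (400 * 28) / (4 * 0.62 * sqrt(20))
= 11200 / 11.0909
= 1009.84 mm

1009.84 mm


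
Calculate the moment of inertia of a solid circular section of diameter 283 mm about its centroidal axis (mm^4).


r = d / 2 = 283 / 2 = 141.5 mm
I = pi * r^4 / 4 = pi * 141.5^4 / 4
= 314858658.55 mm^4

314858658.55 mm^4


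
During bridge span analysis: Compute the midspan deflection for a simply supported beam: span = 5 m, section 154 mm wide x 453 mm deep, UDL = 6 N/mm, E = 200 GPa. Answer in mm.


I = 154 * 453^3 / 12 = 1192982521.5 mm^4
L = 5000.0 mm, w = 6 N/mm, E = 200000.0 MPa
delta = 5 * w * L^4 / (384 * E * I)
= 5 * 6 * 5000.0^4 / (384 * 200000.0 * 1192982521.5)
= 0.2046 mm

0.2046 mm


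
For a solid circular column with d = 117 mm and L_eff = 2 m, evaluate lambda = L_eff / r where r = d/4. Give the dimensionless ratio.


Radius of gyration r = d / 4 = 117 / 4 = 29.25 mm
L_eff = 2000.0 mm
Slenderness ratio = L / r = 2000.0 / 29.25 = 68.38 (dimensionless)

68.38 (dimensionless)


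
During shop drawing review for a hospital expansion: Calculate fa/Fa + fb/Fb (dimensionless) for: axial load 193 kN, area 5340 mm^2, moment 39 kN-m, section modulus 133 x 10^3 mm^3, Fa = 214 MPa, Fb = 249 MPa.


f_a = P / A = 193000.0 / 5340 = 36.1423 MPa
f_b = M / S = 39000000.0 / 133000.0 = 293.2331 MPa
Ratio = f_a / Fa + f_b / Fb
= 36.1423 / 214 + 293.2331 / 249
= 1.3465 (dimensionless)

1.3465 (dimensionless)


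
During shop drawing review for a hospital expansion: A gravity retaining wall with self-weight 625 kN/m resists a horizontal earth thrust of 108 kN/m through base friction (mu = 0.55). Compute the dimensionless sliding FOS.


Resisting force = mu * W = 0.55 * 625 = 343.75 kN/m
FOS = Resisting / Driving = 343.75 / 108
= 3.1829 (dimensionless)

3.1829 (dimensionless)


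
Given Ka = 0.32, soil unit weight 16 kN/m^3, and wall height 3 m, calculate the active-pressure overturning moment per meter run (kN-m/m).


Pa = 0.5 * Ka * gamma * H^2
= 0.5 * 0.32 * 16 * 3^2
= 23.04 kN/m
Arm = H / 3 = 3 / 3 = 1.0 m
Mo = Pa * arm = Pa * H / 3 = 23.04 * 3 / 3 = 23.04 kN-m/m

23.04 kN-m/m


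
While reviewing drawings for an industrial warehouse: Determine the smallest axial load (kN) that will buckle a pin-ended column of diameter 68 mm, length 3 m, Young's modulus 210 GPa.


I = pi * d^4 / 64 = 1049555.84 mm^4
L = 3000.0 mm
P_cr = pi^2 * E * I / L^2
= 9.8696 * 210000.0 * 1049555.84 / 3000.0^2
= 241703.02 N = 241.703 kN

241.703 kN


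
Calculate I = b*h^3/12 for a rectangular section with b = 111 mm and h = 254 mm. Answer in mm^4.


I = b * h^3 / 12
= 111 * 254^3 / 12
= 111 * 16387064 / 12
= 151580342.0 mm^4

151580342.0 mm^4


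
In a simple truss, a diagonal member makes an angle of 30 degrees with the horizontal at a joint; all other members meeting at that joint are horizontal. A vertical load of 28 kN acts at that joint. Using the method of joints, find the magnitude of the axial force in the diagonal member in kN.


At the joint, only the diagonal has a vertical component, so vertical equilibrium gives:
F * sin(30) = 28
F = 28 / sin(30)
= 28 / 0.5
= 56.0 kN

56.0 kN


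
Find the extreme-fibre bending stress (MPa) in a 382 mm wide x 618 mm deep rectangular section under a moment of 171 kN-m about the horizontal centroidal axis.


I = b * h^3 / 12 = 382 * 618^3 / 12 = 7513590852.0 mm^4
y = h / 2 = 618 / 2 = 309.0 mm
M = 171 kN-m = 171000000.0 N-mm
sigma = M * y / I = 171000000.0 * 309.0 / 7513590852.0
= 7.03 MPa

7.03 MPa


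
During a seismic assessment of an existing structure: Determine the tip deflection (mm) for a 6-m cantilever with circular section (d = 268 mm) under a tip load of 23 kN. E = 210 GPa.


I = pi * d^4 / 64 = pi * 268^4 / 64 = 253226454.78 mm^4
L = 6000.0 mm, P = 23000.0 N, E = 210000.0 MPa
delta = P * L^3 / (3 * E * I)
= 23000.0 * 6000.0^3 / (3 * 210000.0 * 253226454.78)
= 31.141 mm

31.141 mm


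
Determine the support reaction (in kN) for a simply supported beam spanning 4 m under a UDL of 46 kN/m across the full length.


Total load = w * L = 46 * 4 = 184 kN
By symmetry, each reaction R = total / 2 = 184 / 2 = 92.0 kN

92.0 kN


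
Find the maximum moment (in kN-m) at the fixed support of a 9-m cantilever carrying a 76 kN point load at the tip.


For a cantilever with a point load at the free end:
M_max = P * L = 76 * 9 = 684 kN-m

684 kN-m


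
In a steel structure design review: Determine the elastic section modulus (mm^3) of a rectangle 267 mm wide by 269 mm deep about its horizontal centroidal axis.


S = b * h^2 / 6
= 267 * 269^2 / 6
= 267 * 72361 / 6
= 3220064.5 mm^3

3220064.5 mm^3


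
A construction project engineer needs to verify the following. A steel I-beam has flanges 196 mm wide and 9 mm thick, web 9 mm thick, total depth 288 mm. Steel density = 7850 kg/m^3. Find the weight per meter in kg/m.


A_flanges = 2 * 196 * 9 = 3528 mm^2
A_web = (288 - 2 * 9) * 9 = 2430 mm^2
A_total = 3528 + 2430 = 5958 mm^2 = 0.005958 m^2
Weight = rho * A = 7850 * 0.005958 = 46.7703 kg/m

46.7703 kg/m


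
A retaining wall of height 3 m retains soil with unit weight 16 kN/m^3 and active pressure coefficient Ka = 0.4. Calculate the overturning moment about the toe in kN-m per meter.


Pa = 0.5 * Ka * gamma * H^2
= 0.5 * 0.4 * 16 * 3^2
= 28.8 kN/m
Arm = H / 3 = 3 / 3 = 1.0 m
Mo = Pa * arm = Pa * H / 3 = 28.8 * 3 / 3 = 28.8 kN-m/m

28.8 kN-m/m


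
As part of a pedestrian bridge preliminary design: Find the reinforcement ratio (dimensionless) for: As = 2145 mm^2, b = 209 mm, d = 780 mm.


rho = As / (b * d)
= 2145 / (209 * 780)
= 2145 / 163020
= 0.013158 (dimensionless)

0.013158 (dimensionless)


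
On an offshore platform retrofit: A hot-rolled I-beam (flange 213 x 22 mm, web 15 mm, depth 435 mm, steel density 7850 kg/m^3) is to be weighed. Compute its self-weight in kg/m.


A_flanges = 2 * 213 * 22 = 9372 mm^2
A_web = (435 - 2 * 22) * 15 = 5865 mm^2
A_total = 9372 + 5865 = 15237 mm^2 = 0.015237 m^2
Weight = rho * A = 7850 * 0.015237 = 119.6105 kg/m

119.6105 kg/m


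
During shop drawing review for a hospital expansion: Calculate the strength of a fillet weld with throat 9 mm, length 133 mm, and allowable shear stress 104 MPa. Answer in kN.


Strength = throat * length * allowable stress
= 9 * 133 * 104 N
= 124488 N
= 124.49 kN

124.49 kN


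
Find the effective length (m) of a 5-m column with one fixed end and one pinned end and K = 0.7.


L_eff = K * L
= 0.7 * 5
= 3.5 m

3.5 m


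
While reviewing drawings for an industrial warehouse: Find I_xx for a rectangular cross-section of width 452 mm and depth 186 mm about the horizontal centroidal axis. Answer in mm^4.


I = b * h^3 / 12
= 452 * 186^3 / 12
= 452 * 6434856 / 12
= 242379576.0 mm^4

242379576.0 mm^4


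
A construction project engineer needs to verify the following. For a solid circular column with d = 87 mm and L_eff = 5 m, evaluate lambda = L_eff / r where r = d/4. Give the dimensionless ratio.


Radius of gyration r = d / 4 = 87 / 4 = 21.75 mm
L_eff = 5000.0 mm
Slenderness ratio = L / r = 5000.0 / 21.75 = 229.89 (dimensionless)

229.89 (dimensionless)


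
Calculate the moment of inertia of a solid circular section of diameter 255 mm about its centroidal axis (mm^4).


r = d / 2 = 255 / 2 = 127.5 mm
I = pi * r^4 / 4 = pi * 127.5^4 / 4
= 207553767.2 mm^4

207553767.2 mm^4


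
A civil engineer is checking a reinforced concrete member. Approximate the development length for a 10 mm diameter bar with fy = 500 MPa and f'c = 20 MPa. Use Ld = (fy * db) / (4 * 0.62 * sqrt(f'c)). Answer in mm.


Ld = (fy * db) / (4 * 0.62 * sqrt(f'c))
= (500 * 10) / (4 * 0.62 * sqrt(20))
= 5000 / 11.0909
= 450.82 mm

450.82 mm


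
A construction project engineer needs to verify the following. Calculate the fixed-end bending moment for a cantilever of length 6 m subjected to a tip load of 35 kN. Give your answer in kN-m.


For a cantilever with a point load at the free end:
M_max = P * L = 35 * 6 = 210 kN-m

210 kN-m


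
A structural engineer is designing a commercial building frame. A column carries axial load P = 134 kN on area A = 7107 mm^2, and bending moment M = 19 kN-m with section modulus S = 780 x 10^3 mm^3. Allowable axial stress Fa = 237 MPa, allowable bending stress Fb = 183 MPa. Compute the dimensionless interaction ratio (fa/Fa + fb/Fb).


f_a = P / A = 134000.0 / 7107 = 18.8547 MPa
f_b = M / S = 19000000.0 / 780000.0 = 24.359 MPa
Ratio = f_a / Fa + f_b / Fb
= 18.8547 / 237 + 24.359 / 183
= 0.2127 (dimensionless)

0.2127 (dimensionless)


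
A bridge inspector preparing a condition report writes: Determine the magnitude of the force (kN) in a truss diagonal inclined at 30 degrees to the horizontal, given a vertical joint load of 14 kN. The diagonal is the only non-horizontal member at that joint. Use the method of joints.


At the joint, only the diagonal has a vertical component, so vertical equilibrium gives:
F * sin(30) = 14
F = 14 / sin(30)
= 14 / 0.5
= 28.0 kN

28.0 kN


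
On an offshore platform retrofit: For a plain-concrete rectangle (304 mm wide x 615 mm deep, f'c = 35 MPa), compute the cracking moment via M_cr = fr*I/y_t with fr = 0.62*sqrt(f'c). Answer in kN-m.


fr = 0.62 * sqrt(35) = 0.62 * 5.9161 = 3.668 MPa
I = 304 * 615^3 / 12 = 5892745500.0 mm^4
y_t = 307.5 mm
M_cr = fr * I / y_t = 3.668 * 5892745500.0 / 307.5 N-mm
= 70.2908 kN-m

70.2908 kN-m


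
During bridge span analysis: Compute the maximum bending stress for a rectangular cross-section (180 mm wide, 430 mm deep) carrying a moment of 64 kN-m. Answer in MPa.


I = b * h^3 / 12 = 180 * 430^3 / 12 = 1192605000.0 mm^4
y = h / 2 = 430 / 2 = 215.0 mm
M = 64 kN-m = 64000000.0 N-mm
sigma = M * y / I = 64000000.0 * 215.0 / 1192605000.0
= 11.54 MPa

11.54 MPa


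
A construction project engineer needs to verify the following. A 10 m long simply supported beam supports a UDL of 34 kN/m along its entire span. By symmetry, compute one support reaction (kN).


Total load = w * L = 34 * 10 = 340 kN
By symmetry, each reaction R = total / 2 = 340 / 2 = 170.0 kN

170.0 kN


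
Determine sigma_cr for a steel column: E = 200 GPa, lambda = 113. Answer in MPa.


sigma_cr = pi^2 * E / lambda^2
= 9.8696 * 200000.0 / 113^2
= 9.8696 * 200000.0 / 12769
= 154.587 MPa

154.587 MPa


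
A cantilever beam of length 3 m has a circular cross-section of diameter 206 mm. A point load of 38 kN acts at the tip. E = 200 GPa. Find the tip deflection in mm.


I = pi * d^4 / 64 = pi * 206^4 / 64 = 88397255.23 mm^4
L = 3000.0 mm, P = 38000.0 N, E = 200000.0 MPa
delta = P * L^3 / (3 * E * I)
= 38000.0 * 3000.0^3 / (3 * 200000.0 * 88397255.23)
= 19.3445 mm

19.3445 mm


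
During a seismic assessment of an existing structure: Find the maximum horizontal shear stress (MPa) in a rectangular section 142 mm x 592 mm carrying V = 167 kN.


A = b * h = 142 * 592 = 84064 mm^2
V = 167 kN = 167000.0 N
tau_max = 1.5 * V / A = 1.5 * 167000.0 / 84064
= 2.9799 MPa

2.9799 MPa


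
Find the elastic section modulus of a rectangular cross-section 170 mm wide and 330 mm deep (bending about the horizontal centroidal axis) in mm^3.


S = b * h^2 / 6
= 170 * 330^2 / 6
= 170 * 108900 / 6
= 3085500.0 mm^3

3085500.0 mm^3


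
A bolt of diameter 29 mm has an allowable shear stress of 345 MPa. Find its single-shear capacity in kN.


A = pi * d^2 / 4 = pi * 29^2 / 4 = 660.5199 mm^2
V = f_v * A / 1000 = 345 * 660.5199 / 1000
= 227.8794 kN

227.8794 kN


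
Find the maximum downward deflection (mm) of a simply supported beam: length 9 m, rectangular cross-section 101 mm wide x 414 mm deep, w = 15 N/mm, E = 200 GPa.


I = 101 * 414^3 / 12 = 597229362.0 mm^4
L = 9000.0 mm, w = 15 N/mm, E = 200000.0 MPa
delta = 5 * w * L^4 / (384 * E * I)
= 5 * 15 * 9000.0^4 / (384 * 200000.0 * 597229362.0)
= 10.7283 mm

10.7283 mm


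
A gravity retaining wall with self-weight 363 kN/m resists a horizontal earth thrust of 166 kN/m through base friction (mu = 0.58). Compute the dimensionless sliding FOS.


Resisting force = mu * W = 0.58 * 363 = 210.54 kN/m
FOS = Resisting / Driving = 210.54 / 166
= 1.2683 (dimensionless)

1.2683 (dimensionless)


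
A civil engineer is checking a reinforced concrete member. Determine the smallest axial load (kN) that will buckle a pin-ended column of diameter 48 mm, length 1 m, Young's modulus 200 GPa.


I = pi * d^4 / 64 = 260576.26 mm^4
L = 1000.0 mm
P_cr = pi^2 * E * I / L^2
= 9.8696 * 200000.0 * 260576.26 / 1000.0^2
= 514356.92 N = 514.3569 kN

514.3569 kN


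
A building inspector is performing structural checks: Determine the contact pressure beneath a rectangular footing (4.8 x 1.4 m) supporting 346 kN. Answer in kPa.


A = 4.8 * 1.4 = 6.72 m^2
q = P / A = 346 / 6.72
= 51.4881 kPa

51.4881 kPa


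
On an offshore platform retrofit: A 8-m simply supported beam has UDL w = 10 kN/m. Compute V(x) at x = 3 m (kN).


R_A = w * L / 2 = 10 * 8 / 2 = 40.0 kN
V(x) = R_A - w * x = 40.0 - 10 * 3
= 10.0 kN

10.0 kN


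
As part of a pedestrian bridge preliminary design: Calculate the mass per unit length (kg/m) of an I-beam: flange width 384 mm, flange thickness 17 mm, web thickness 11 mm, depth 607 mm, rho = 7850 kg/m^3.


A_flanges = 2 * 384 * 17 = 13056 mm^2
A_web = (607 - 2 * 17) * 11 = 6303 mm^2
A_total = 13056 + 6303 = 19359 mm^2 = 0.019359 m^2
Weight = rho * A = 7850 * 0.019359 = 151.9682 kg/m

151.9682 kg/m


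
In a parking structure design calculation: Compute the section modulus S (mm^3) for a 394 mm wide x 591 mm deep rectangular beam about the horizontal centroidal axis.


S = b * h^2 / 6
= 394 * 591^2 / 6
= 394 * 349281 / 6
= 22936119.0 mm^3

22936119.0 mm^3


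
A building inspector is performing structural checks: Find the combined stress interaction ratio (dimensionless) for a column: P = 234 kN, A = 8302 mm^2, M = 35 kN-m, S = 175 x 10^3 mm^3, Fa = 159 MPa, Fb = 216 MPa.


f_a = P / A = 234000.0 / 8302 = 28.186 MPa
f_b = M / S = 35000000.0 / 175000.0 = 200.0 MPa
Ratio = f_a / Fa + f_b / Fb
= 28.186 / 159 + 200.0 / 216
= 1.1032 (dimensionless)

1.1032 (dimensionless)


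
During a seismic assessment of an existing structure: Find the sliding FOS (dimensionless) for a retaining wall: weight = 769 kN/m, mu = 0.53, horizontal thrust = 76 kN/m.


Resisting force = mu * W = 0.53 * 769 = 407.57 kN/m
FOS = Resisting / Driving = 407.57 / 76
= 5.3628 (dimensionless)

5.3628 (dimensionless)


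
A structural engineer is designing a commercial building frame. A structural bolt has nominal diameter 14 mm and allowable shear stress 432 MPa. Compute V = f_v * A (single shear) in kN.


A = pi * d^2 / 4 = pi * 14^2 / 4 = 153.938 mm^2
V = f_v * A / 1000 = 432 * 153.938 / 1000
= 66.5012 kN

66.5012 kN


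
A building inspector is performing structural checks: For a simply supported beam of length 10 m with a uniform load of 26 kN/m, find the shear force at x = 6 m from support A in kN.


R_A = w * L / 2 = 26 * 10 / 2 = 130.0 kN
V(x) = R_A - w * x = 130.0 - 26 * 6
= -26.0 kN

-26.0 kN


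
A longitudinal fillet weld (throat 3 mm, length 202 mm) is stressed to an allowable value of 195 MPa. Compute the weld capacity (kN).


Strength = throat * length * allowable stress
= 3 * 202 * 195 N
= 118170 N
= 118.17 kN

118.17 kN


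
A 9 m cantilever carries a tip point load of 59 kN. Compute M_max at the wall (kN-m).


For a cantilever with a point load at the free end:
M_max = P * L = 59 * 9 = 531 kN-m

531 kN-m


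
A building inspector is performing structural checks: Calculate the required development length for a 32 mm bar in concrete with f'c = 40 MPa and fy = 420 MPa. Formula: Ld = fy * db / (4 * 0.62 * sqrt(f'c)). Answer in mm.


Ld = (fy * db) / (4 * 0.62 * sqrt(f'c))
= (420 * 32) / (4 * 0.62 * sqrt(40))
= 13440 / 15.6849
= 856.88 mm

856.88 mm


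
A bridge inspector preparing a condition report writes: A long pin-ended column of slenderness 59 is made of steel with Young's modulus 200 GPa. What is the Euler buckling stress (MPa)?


sigma_cr = pi^2 * E / lambda^2
= 9.8696 * 200000.0 / 59^2
= 9.8696 * 200000.0 / 3481
= 567.0557 MPa

567.0557 MPa


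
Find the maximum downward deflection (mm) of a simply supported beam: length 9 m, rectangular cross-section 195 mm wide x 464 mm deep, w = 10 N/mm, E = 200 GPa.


I = 195 * 464^3 / 12 = 1623331840.0 mm^4
L = 9000.0 mm, w = 10 N/mm, E = 200000.0 MPa
delta = 5 * w * L^4 / (384 * E * I)
= 5 * 10 * 9000.0^4 / (384 * 200000.0 * 1623331840.0)
= 2.6313 mm

2.6313 mm


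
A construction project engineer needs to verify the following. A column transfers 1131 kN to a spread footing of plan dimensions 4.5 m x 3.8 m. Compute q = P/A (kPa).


A = 4.5 * 3.8 = 17.1 m^2
q = P / A = 1131 / 17.1
= 66.1404 kPa

66.1404 kPa


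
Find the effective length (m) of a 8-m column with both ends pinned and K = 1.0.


L_eff = K * L
= 1.0 * 8
= 8.0 m

8.0 m


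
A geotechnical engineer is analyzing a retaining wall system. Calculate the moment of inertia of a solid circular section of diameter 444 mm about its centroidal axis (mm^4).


r = d / 2 = 444 / 2 = 222.0 mm
I = pi * r^4 / 4 = pi * 222.0^4 / 4
= 1907663539.08 mm^4

1907663539.08 mm^4


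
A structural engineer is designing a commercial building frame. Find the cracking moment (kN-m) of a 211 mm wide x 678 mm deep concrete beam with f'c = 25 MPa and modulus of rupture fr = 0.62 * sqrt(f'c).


fr = 0.62 * sqrt(25) = 0.62 * 5.0 = 3.1 MPa
I = 211 * 678^3 / 12 = 5480122806.0 mm^4
y_t = 339.0 mm
M_cr = fr * I / y_t = 3.1 * 5480122806.0 / 339.0 N-mm
= 50.1132 kN-m

50.1132 kN-m


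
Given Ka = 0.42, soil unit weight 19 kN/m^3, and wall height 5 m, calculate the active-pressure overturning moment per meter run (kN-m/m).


Pa = 0.5 * Ka * gamma * H^2
= 0.5 * 0.42 * 19 * 5^2
= 99.75 kN/m
Arm = H / 3 = 5 / 3 = 1.6667 m
Mo = Pa * arm = Pa * H / 3 = 99.75 * 5 / 3 = 166.25 kN-m/m

166.25 kN-m/m


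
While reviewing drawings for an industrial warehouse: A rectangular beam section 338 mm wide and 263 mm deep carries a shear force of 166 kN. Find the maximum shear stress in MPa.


A = b * h = 338 * 263 = 88894 mm^2
V = 166 kN = 166000.0 N
tau_max = 1.5 * V / A = 1.5 * 166000.0 / 88894
= 2.8011 MPa

2.8011 MPa


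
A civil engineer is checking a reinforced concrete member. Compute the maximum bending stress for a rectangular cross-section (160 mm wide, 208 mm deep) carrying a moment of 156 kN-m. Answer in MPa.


I = b * h^3 / 12 = 160 * 208^3 / 12 = 119985493.33 mm^4
y = h / 2 = 208 / 2 = 104.0 mm
M = 156 kN-m = 156000000.0 N-mm
sigma = M * y / I = 156000000.0 * 104.0 / 119985493.33
= 135.22 MPa

135.22 MPa


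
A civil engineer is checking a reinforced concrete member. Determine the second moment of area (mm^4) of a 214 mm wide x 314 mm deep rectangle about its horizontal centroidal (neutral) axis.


I = b * h^3 / 12
= 214 * 314^3 / 12
= 214 * 30959144 / 12
= 552104734.67 mm^4

552104734.67 mm^4


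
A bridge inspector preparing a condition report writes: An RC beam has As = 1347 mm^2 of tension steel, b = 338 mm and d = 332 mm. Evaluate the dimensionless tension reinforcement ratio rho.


rho = As / (b * d)
= 1347 / (338 * 332)
= 1347 / 112216
= 0.012004 (dimensionless)

0.012004 (dimensionless)


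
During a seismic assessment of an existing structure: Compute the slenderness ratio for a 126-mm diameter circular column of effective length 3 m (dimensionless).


Radius of gyration r = d / 4 = 126 / 4 = 31.5 mm
L_eff = 3000.0 mm
Slenderness ratio = L / r = 3000.0 / 31.5 = 95.24 (dimensionless)

95.24 (dimensionless)


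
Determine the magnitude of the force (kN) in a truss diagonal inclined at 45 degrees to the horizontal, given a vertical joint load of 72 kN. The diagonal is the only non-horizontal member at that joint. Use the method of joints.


At the joint, only the diagonal has a vertical component, so vertical equilibrium gives:
F * sin(45) = 72
F = 72 / sin(45)
= 72 / 0.707107
= 101.82 kN

101.82 kN


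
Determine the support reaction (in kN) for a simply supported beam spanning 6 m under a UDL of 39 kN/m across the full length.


Total load = w * L = 39 * 6 = 234 kN
By symmetry, each reaction R = total / 2 = 234 / 2 = 117.0 kN

117.0 kN


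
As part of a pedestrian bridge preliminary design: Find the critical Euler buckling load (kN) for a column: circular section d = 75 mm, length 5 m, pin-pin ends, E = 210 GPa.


I = pi * d^4 / 64 = 1553155.55 mm^4
L = 5000.0 mm
P_cr = pi^2 * E * I / L^2
= 9.8696 * 210000.0 * 1553155.55 / 5000.0^2
= 128763.86 N = 128.7639 kN

128.7639 kN


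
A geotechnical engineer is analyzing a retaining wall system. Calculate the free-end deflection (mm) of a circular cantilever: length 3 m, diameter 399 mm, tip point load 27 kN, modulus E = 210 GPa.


I = pi * d^4 / 64 = pi * 399^4 / 64 = 1244117736.22 mm^4
L = 3000.0 mm, P = 27000.0 N, E = 210000.0 MPa
delta = P * L^3 / (3 * E * I)
= 27000.0 * 3000.0^3 / (3 * 210000.0 * 1244117736.22)
= 0.9301 mm

0.9301 mm


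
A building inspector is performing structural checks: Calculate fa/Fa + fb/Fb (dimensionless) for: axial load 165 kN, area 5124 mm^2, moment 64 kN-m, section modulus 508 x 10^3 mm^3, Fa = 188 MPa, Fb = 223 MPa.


f_a = P / A = 165000.0 / 5124 = 32.2014 MPa
f_b = M / S = 64000000.0 / 508000.0 = 125.9843 MPa
Ratio = f_a / Fa + f_b / Fb
= 32.2014 / 188 + 125.9843 / 223
= 0.7362 (dimensionless)

0.7362 (dimensionless)


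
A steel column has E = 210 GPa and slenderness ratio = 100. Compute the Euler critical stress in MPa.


sigma_cr = pi^2 * E / lambda^2
= 9.8696 * 210000.0 / 100^2
= 9.8696 * 210000.0 / 10000
= 207.2617 MPa

207.2617 MPa


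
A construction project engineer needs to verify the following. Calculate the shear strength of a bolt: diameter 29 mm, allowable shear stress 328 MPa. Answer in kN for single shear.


A = pi * d^2 / 4 = pi * 29^2 / 4 = 660.5199 mm^2
V = f_v * A / 1000 = 328 * 660.5199 / 1000
= 216.6505 kN

216.6505 kN


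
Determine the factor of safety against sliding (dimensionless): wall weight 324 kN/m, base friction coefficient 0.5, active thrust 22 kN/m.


Resisting force = mu * W = 0.5 * 324 = 162.0 kN/m
FOS = Resisting / Driving = 162.0 / 22
= 7.3636 (dimensionless)

7.3636 (dimensionless)


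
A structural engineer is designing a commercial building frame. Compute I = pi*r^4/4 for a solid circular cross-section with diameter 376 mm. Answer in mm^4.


r = d / 2 = 376 / 2 = 188.0 mm
I = pi * r^4 / 4 = pi * 188.0^4 / 4
= 981118078.81 mm^4

981118078.81 mm^4


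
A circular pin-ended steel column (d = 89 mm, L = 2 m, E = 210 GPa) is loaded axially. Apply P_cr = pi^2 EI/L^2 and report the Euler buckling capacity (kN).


I = pi * d^4 / 64 = 3079852.55 mm^4
L = 2000.0 mm
P_cr = pi^2 * E * I / L^2
= 9.8696 * 210000.0 * 3079852.55 / 2000.0^2
= 1595838.63 N = 1595.8386 kN

1595.8386 kN


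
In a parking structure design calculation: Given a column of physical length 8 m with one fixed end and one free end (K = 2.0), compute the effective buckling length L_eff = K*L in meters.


L_eff = K * L
= 2.0 * 8
= 16.0 m

16.0 m


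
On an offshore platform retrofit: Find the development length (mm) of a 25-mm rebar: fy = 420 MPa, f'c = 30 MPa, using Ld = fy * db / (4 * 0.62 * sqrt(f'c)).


Ld = (fy * db) / (4 * 0.62 * sqrt(f'c))
= (420 * 25) / (4 * 0.62 * sqrt(30))
= 10500 / 13.5835
= 773.0 mm

773.0 mm
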